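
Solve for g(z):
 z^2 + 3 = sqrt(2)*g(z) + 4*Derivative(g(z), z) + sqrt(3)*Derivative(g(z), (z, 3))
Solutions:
 g(z) = C1*exp(-2^(1/6)*z*(-2^(2/3)*3^(1/6)*(9 + sqrt(81 + 128*sqrt(3)))^(1/3) + 8*3^(1/3)/(9 + sqrt(81 + 128*sqrt(3)))^(1/3))/12)*sin(2^(1/6)*z*(8*3^(5/6)/(9 + sqrt(81 + 128*sqrt(3)))^(1/3) + 6^(2/3)*(9 + sqrt(81 + 128*sqrt(3)))^(1/3))/12) + C2*exp(-2^(1/6)*z*(-2^(2/3)*3^(1/6)*(9 + sqrt(81 + 128*sqrt(3)))^(1/3) + 8*3^(1/3)/(9 + sqrt(81 + 128*sqrt(3)))^(1/3))/12)*cos(2^(1/6)*z*(8*3^(5/6)/(9 + sqrt(81 + 128*sqrt(3)))^(1/3) + 6^(2/3)*(9 + sqrt(81 + 128*sqrt(3)))^(1/3))/12) + C3*exp(2^(1/6)*z*(-2^(2/3)*3^(1/6)*(9 + sqrt(81 + 128*sqrt(3)))^(1/3) + 8*3^(1/3)/(9 + sqrt(81 + 128*sqrt(3)))^(1/3))/6) + sqrt(2)*z^2/2 - 4*z + 19*sqrt(2)/2


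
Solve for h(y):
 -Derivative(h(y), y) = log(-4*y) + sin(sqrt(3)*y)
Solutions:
 h(y) = C1 - y*log(-y) - 2*y*log(2) + y + sqrt(3)*cos(sqrt(3)*y)/3


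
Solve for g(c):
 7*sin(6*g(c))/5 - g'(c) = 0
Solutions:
 -7*c/5 + log(cos(6*g(c)) - 1)/12 - log(cos(6*g(c)) + 1)/12 = C1


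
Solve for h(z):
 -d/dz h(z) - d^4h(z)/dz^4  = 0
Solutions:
 h(z) = C1 + C4*exp(-z) + (C2*sin(sqrt(3)*z/2) + C3*cos(sqrt(3)*z/2))*exp(z/2)


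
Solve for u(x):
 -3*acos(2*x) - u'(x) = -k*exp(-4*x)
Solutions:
 u(x) = C1 - k*exp(-4*x)/4 - 3*x*acos(2*x) + 3*sqrt(1 - 4*x^2)/2


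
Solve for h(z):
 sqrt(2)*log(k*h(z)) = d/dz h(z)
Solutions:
 li(k*h(z))/k = C1 + sqrt(2)*z


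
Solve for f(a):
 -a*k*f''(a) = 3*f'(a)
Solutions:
 f(a) = C1 + a^(((re(k) - 3)*re(k) + im(k)^2)/(re(k)^2 + im(k)^2))*(C2*sin(3*log(a)*Abs(im(k))/(re(k)^2 + im(k)^2)) + C3*cos(3*log(a)*im(k)/(re(k)^2 + im(k)^2)))


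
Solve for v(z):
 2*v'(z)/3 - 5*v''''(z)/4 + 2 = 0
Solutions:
 v(z) = C1 + C4*exp(2*15^(2/3)*z/15) - 3*z + (C2*sin(3^(1/6)*5^(2/3)*z/5) + C3*cos(3^(1/6)*5^(2/3)*z/5))*exp(-15^(2/3)*z/15)


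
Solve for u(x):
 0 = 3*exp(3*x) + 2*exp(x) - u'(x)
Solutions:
 u(x) = C1 + exp(3*x) + 2*exp(x)


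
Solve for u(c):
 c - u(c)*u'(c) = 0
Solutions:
 u(c) = -sqrt(C1 + c^2)
 u(c) = sqrt(C1 + c^2)


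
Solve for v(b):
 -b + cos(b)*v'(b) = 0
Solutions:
 v(b) = C1 + Integral(b/cos(b), b)


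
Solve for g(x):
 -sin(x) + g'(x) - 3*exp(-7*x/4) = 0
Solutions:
 g(x) = C1 - cos(x) - 12*exp(-7*x/4)/7


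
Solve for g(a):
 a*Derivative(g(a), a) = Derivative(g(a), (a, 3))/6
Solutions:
 g(a) = C1 + Integral(C2*airyai(6^(1/3)*a) + C3*airybi(6^(1/3)*a), a)


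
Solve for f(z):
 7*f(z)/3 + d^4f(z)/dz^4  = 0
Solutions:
 f(z) = (C1*sin(sqrt(2)*3^(3/4)*7^(1/4)*z/6) + C2*cos(sqrt(2)*3^(3/4)*7^(1/4)*z/6))*exp(-sqrt(2)*3^(3/4)*7^(1/4)*z/6) + (C3*sin(sqrt(2)*3^(3/4)*7^(1/4)*z/6) + C4*cos(sqrt(2)*3^(3/4)*7^(1/4)*z/6))*exp(sqrt(2)*3^(3/4)*7^(1/4)*z/6)


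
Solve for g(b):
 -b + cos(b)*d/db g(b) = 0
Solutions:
 g(b) = C1 + Integral(b/cos(b), b)


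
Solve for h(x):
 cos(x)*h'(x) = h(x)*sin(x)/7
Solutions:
 h(x) = C1/cos(x)^(1/7)


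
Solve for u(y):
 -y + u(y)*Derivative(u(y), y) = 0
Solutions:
 u(y) = -sqrt(C1 + y^2)
 u(y) = sqrt(C1 + y^2)


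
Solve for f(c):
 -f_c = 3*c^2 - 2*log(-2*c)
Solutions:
 f(c) = C1 - c^3 + 2*c*log(-c) + 2*c*(-1 + log(2))


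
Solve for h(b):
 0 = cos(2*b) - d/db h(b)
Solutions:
 h(b) = C1 + sin(2*b)/2


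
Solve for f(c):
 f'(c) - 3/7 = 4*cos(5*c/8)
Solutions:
 f(c) = C1 + 3*c/7 + 32*sin(5*c/8)/5


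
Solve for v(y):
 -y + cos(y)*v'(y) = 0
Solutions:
 v(y) = C1 + Integral(y/cos(y), y)


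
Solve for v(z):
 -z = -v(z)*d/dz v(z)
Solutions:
 v(z) = -sqrt(C1 + z^2)
 v(z) = sqrt(C1 + z^2)


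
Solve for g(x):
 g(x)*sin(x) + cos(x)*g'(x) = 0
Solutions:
 g(x) = C1*cos(x)


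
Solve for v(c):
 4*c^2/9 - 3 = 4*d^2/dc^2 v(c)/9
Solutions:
 v(c) = C1 + C2*c + c^4/12 - 27*c^2/8


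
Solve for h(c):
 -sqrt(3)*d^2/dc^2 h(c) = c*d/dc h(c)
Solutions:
 h(c) = C1 + C2*erf(sqrt(2)*3^(3/4)*c/6)


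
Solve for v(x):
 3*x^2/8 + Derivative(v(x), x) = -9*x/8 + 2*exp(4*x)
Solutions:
 v(x) = C1 - x^3/8 - 9*x^2/16 + exp(4*x)/2


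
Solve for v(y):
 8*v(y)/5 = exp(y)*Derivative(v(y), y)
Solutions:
 v(y) = C1*exp(-8*exp(-y)/5)


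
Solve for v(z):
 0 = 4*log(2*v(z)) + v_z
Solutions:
 Integral(1/(log(_y) + log(2)), (_y, v(z)))/4 = C1 - z


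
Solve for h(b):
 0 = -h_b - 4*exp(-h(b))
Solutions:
 h(b) = log(C1 - 4*b)


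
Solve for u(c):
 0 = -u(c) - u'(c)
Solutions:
 u(c) = C1*exp(-c)


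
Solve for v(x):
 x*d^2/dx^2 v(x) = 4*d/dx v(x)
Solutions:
 v(x) = C1 + C2*x^5


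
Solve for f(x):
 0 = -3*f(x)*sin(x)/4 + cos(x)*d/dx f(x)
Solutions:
 f(x) = C1/cos(x)^(3/4)


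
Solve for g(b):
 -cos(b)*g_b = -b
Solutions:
 g(b) = C1 + Integral(b/cos(b), b)


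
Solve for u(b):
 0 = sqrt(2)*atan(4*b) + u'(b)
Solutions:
 u(b) = C1 - sqrt(2)*(b*atan(4*b) - log(16*b^2 + 1)/8)


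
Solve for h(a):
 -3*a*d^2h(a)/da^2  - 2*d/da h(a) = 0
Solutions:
 h(a) = C1 + C2*a^(1/3)


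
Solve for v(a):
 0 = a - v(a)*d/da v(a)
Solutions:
 v(a) = -sqrt(C1 + a^2)
 v(a) = sqrt(C1 + a^2)


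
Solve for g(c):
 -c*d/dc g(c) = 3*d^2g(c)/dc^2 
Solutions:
 g(c) = C1 + C2*erf(sqrt(6)*c/6)


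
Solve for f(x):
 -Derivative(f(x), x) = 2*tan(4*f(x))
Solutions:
 f(x) = -asin(C1*exp(-8*x))/4 + pi/4
 f(x) = asin(C1*exp(-8*x))/4


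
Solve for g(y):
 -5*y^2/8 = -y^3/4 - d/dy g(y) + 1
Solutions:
 g(y) = C1 - y^4/16 + 5*y^3/24 + y


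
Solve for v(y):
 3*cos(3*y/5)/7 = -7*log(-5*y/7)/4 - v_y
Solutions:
 v(y) = C1 - 7*y*log(-y)/4 - 7*y*log(5)/4 + 7*y/4 + 7*y*log(7)/4 - 5*sin(3*y/5)/7


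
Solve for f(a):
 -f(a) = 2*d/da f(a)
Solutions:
 f(a) = C1*exp(-a/2)


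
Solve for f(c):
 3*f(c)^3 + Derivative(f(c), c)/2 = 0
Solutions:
 f(c) = -sqrt(2)*sqrt(-1/(C1 - 6*c))/2
 f(c) = sqrt(2)*sqrt(-1/(C1 - 6*c))/2


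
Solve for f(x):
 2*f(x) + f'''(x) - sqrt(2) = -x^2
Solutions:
 f(x) = C3*exp(-2^(1/3)*x) - x^2/2 + (C1*sin(2^(1/3)*sqrt(3)*x/2) + C2*cos(2^(1/3)*sqrt(3)*x/2))*exp(2^(1/3)*x/2) + sqrt(2)/2


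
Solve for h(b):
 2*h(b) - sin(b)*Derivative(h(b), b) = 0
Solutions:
 h(b) = C1*(cos(b) - 1)/(cos(b) + 1)


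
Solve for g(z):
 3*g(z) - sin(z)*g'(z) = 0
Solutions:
 g(z) = C1*(cos(z) - 1)^(3/2)/(cos(z) + 1)^(3/2)


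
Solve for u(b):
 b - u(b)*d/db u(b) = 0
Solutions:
 u(b) = -sqrt(C1 + b^2)
 u(b) = sqrt(C1 + b^2)


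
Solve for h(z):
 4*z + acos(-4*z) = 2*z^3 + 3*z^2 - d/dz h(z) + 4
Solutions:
 h(z) = C1 + z^4/2 + z^3 - 2*z^2 - z*acos(-4*z) + 4*z - sqrt(1 - 16*z^2)/4


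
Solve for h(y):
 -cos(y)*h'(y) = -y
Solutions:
 h(y) = C1 + Integral(y/cos(y), y)


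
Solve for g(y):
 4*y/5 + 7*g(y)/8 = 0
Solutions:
 g(y) = -32*y/35


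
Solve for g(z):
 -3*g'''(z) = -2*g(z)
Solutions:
 g(z) = C3*exp(2^(1/3)*3^(2/3)*z/3) + (C1*sin(2^(1/3)*3^(1/6)*z/2) + C2*cos(2^(1/3)*3^(1/6)*z/2))*exp(-2^(1/3)*3^(2/3)*z/6)


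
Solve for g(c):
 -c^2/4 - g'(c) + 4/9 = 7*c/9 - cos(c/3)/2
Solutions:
 g(c) = C1 - c^3/12 - 7*c^2/18 + 4*c/9 + 3*sin(c/3)/2


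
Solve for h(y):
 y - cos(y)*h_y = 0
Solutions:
 h(y) = C1 + Integral(y/cos(y), y)


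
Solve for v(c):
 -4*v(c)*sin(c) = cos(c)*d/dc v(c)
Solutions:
 v(c) = C1*cos(c)^4


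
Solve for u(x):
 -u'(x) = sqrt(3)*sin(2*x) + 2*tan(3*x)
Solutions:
 u(x) = C1 + 2*log(cos(3*x))/3 + sqrt(3)*cos(2*x)/2


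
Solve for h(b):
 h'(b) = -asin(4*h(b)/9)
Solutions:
 Integral(1/asin(4*_y/9), (_y, h(b))) = C1 - b


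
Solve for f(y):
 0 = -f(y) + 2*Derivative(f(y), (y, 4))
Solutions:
 f(y) = C1*exp(-2^(3/4)*y/2) + C2*exp(2^(3/4)*y/2) + C3*sin(2^(3/4)*y/2) + C4*cos(2^(3/4)*y/2)


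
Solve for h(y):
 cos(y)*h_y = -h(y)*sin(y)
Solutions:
 h(y) = C1*cos(y)


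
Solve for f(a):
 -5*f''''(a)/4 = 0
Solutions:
 f(a) = C1 + C2*a + C3*a^2 + C4*a^3


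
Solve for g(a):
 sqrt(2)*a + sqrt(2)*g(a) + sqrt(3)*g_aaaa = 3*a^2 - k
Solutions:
 g(a) = 3*sqrt(2)*a^2/2 - a - sqrt(2)*k/2 + (C1*sin(2^(5/8)*3^(7/8)*a/6) + C2*cos(2^(5/8)*3^(7/8)*a/6))*exp(-2^(5/8)*3^(7/8)*a/6) + (C3*sin(2^(5/8)*3^(7/8)*a/6) + C4*cos(2^(5/8)*3^(7/8)*a/6))*exp(2^(5/8)*3^(7/8)*a/6)


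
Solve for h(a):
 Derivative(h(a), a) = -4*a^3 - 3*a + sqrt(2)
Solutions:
 h(a) = C1 - a^4 - 3*a^2/2 + sqrt(2)*a


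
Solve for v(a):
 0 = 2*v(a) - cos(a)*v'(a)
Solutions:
 v(a) = C1*(sin(a) + 1)/(sin(a) - 1)


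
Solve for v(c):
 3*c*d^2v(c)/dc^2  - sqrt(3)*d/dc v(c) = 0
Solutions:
 v(c) = C1 + C2*c^(sqrt(3)/3 + 1)


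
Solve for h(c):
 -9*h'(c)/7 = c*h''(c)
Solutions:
 h(c) = C1 + C2/c^(2/7)


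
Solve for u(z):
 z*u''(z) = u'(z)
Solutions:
 u(z) = C1 + C2*z^2


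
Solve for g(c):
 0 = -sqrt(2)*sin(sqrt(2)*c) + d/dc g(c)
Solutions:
 g(c) = C1 - cos(sqrt(2)*c)


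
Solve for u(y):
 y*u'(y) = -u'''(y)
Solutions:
 u(y) = C1 + Integral(C2*airyai(-y) + C3*airybi(-y), y)


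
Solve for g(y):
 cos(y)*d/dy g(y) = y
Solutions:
 g(y) = C1 + Integral(y/cos(y), y)


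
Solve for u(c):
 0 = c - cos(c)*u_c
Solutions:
 u(c) = C1 + Integral(c/cos(c), c)


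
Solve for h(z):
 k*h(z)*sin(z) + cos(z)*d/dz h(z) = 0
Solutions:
 h(z) = C1*exp(k*log(cos(z)))


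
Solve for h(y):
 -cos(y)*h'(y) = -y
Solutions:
 h(y) = C1 + Integral(y/cos(y), y)


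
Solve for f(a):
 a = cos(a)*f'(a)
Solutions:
 f(a) = C1 + Integral(a/cos(a), a)


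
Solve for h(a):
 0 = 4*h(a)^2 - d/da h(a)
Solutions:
 h(a) = -1/(C1 + 4*a)


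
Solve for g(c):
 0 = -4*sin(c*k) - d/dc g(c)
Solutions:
 g(c) = C1 + 4*cos(c*k)/k


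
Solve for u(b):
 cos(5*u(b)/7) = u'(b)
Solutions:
 -b - 7*log(sin(5*u(b)/7) - 1)/10 + 7*log(sin(5*u(b)/7) + 1)/10 = C1


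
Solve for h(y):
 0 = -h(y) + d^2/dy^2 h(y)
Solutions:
 h(y) = C1*exp(-y) + C2*exp(y)


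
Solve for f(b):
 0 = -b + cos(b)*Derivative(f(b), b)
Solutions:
 f(b) = C1 + Integral(b/cos(b), b)


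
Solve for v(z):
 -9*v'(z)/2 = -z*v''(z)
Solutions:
 v(z) = C1 + C2*z^(11/2)


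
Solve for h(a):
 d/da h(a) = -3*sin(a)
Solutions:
 h(a) = C1 + 3*cos(a)


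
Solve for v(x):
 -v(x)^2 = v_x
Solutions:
 v(x) = 1/(C1 + x)


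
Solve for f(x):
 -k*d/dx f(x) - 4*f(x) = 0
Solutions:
 f(x) = C1*exp(-4*x/k)


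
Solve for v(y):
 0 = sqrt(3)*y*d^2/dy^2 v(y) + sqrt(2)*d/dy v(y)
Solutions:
 v(y) = C1 + C2*y^(1 - sqrt(6)/3)


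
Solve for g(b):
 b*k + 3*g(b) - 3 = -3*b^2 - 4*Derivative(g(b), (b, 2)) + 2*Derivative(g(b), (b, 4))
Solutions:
 g(b) = C1*exp(-b*sqrt(1 + sqrt(10)/2)) + C2*exp(b*sqrt(1 + sqrt(10)/2)) + C3*sin(b*sqrt(-1 + sqrt(10)/2)) + C4*cos(b*sqrt(-1 + sqrt(10)/2)) - b^2 - b*k/3 + 11/3


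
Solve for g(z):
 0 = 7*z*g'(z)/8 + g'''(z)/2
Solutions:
 g(z) = C1 + Integral(C2*airyai(-14^(1/3)*z/2) + C3*airybi(-14^(1/3)*z/2), z)


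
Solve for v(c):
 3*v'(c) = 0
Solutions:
 v(c) = C1


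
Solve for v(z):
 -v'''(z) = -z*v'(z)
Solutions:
 v(z) = C1 + Integral(C2*airyai(z) + C3*airybi(z), z)


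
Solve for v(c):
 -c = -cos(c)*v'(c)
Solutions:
 v(c) = C1 + Integral(c/cos(c), c)


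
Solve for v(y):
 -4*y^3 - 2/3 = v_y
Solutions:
 v(y) = C1 - y^4 - 2*y/3


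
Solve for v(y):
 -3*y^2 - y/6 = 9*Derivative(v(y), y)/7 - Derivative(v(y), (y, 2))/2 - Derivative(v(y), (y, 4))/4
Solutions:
 v(y) = C1 + C2*exp(-y*(-7*2^(2/3)*63^(1/3)/(81 + sqrt(6855))^(1/3) + 294^(1/3)*(81 + sqrt(6855))^(1/3))/42)*sin(3^(1/6)*y*(21*2^(2/3)*7^(1/3)/(81 + sqrt(6855))^(1/3) + 3^(2/3)*98^(1/3)*(81 + sqrt(6855))^(1/3))/42) + C3*exp(-y*(-7*2^(2/3)*63^(1/3)/(81 + sqrt(6855))^(1/3) + 294^(1/3)*(81 + sqrt(6855))^(1/3))/42)*cos(3^(1/6)*y*(21*2^(2/3)*7^(1/3)/(81 + sqrt(6855))^(1/3) + 3^(2/3)*98^(1/3)*(81 + sqrt(6855))^(1/3))/42) + C4*exp(y*(-7*2^(2/3)*63^(1/3)/(81 + sqrt(6855))^(1/3) + 294^(1/3)*(81 + sqrt(6855))^(1/3))/21) - 7*y^3/9 - 35*y^2/36 - 245*y/324


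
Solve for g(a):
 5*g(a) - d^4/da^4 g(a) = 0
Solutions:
 g(a) = C1*exp(-5^(1/4)*a) + C2*exp(5^(1/4)*a) + C3*sin(5^(1/4)*a) + C4*cos(5^(1/4)*a)


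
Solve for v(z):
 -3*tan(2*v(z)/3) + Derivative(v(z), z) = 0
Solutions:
 v(z) = -3*asin(C1*exp(2*z))/2 + 3*pi/2
 v(z) = 3*asin(C1*exp(2*z))/2


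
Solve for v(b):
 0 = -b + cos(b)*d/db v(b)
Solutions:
 v(b) = C1 + Integral(b/cos(b), b)


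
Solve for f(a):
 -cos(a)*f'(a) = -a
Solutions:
 f(a) = C1 + Integral(a/cos(a), a)


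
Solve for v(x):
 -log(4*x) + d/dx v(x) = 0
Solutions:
 v(x) = C1 + x*log(x) - x + x*log(4)


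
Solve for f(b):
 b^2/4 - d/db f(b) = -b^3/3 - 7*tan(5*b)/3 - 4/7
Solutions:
 f(b) = C1 + b^4/12 + b^3/12 + 4*b/7 - 7*log(cos(5*b))/15


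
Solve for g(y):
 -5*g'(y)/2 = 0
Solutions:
 g(y) = C1


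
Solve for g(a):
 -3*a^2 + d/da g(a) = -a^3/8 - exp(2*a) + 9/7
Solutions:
 g(a) = C1 - a^4/32 + a^3 + 9*a/7 - exp(2*a)/2


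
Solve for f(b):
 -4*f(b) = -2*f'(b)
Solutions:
 f(b) = C1*exp(2*b)


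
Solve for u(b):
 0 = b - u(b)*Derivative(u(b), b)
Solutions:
 u(b) = -sqrt(C1 + b^2)
 u(b) = sqrt(C1 + b^2)


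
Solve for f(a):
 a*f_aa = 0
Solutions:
 f(a) = C1 + C2*a


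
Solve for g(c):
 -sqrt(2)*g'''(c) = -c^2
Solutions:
 g(c) = C1 + C2*c + C3*c^2 + sqrt(2)*c^5/120


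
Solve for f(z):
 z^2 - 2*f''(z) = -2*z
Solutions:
 f(z) = C1 + C2*z + z^4/24 + z^3/6


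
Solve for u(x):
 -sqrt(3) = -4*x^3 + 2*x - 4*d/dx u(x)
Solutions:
 u(x) = C1 - x^4/4 + x^2/4 + sqrt(3)*x/4


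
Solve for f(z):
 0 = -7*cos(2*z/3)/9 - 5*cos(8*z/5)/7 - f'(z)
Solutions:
 f(z) = C1 - 7*sin(2*z/3)/6 - 25*sin(8*z/5)/56


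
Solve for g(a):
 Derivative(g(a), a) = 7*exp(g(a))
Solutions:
 g(a) = log(-1/(C1 + 7*a))


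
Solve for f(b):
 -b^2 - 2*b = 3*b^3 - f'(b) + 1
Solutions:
 f(b) = C1 + 3*b^4/4 + b^3/3 + b^2 + b


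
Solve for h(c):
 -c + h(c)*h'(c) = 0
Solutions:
 h(c) = -sqrt(C1 + c^2)
 h(c) = sqrt(C1 + c^2)


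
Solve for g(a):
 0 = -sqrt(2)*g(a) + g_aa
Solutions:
 g(a) = C1*exp(-2^(1/4)*a) + C2*exp(2^(1/4)*a)


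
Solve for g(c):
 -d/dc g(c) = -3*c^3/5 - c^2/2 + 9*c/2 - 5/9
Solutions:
 g(c) = C1 + 3*c^4/20 + c^3/6 - 9*c^2/4 + 5*c/9


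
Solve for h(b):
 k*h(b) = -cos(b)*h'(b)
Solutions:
 h(b) = C1*exp(k*(log(sin(b) - 1) - log(sin(b) + 1))/2)


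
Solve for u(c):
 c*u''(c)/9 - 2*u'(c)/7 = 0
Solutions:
 u(c) = C1 + C2*c^(25/7)


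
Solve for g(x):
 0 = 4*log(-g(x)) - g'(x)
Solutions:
 -li(-g(x)) = C1 + 4*x


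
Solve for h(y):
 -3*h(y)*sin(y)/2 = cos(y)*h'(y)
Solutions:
 h(y) = C1*cos(y)^(3/2)


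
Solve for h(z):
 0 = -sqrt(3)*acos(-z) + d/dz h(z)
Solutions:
 h(z) = C1 + sqrt(3)*(z*acos(-z) + sqrt(1 - z^2))


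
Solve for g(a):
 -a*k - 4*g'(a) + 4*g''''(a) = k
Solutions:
 g(a) = C1 + C4*exp(a) - a^2*k/8 - a*k/4 + (C2*sin(sqrt(3)*a/2) + C3*cos(sqrt(3)*a/2))*exp(-a/2)


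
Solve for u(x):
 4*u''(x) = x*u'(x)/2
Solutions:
 u(x) = C1 + C2*erfi(x/4)


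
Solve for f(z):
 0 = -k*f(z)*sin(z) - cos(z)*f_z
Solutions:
 f(z) = C1*exp(k*log(cos(z)))


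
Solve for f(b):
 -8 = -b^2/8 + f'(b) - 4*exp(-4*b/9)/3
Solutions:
 f(b) = C1 + b^3/24 - 8*b - 3*exp(-4*b/9)


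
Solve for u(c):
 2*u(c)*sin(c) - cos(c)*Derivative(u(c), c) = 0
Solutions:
 u(c) = C1/cos(c)^2


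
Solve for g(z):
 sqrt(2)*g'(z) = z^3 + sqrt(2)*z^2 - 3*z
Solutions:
 g(z) = C1 + sqrt(2)*z^4/8 + z^3/3 - 3*sqrt(2)*z^2/4


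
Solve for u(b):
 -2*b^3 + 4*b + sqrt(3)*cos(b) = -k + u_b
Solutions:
 u(b) = C1 - b^4/2 + 2*b^2 + b*k + sqrt(3)*sin(b)


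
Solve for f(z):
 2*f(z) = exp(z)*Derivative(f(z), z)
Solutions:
 f(z) = C1*exp(-2*exp(-z))


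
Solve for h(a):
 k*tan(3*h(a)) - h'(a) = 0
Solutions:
 h(a) = -asin(C1*exp(3*a*k))/3 + pi/3
 h(a) = asin(C1*exp(3*a*k))/3


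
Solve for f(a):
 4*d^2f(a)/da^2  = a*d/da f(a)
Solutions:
 f(a) = C1 + C2*erfi(sqrt(2)*a/4)


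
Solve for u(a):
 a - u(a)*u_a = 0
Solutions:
 u(a) = -sqrt(C1 + a^2)
 u(a) = sqrt(C1 + a^2)


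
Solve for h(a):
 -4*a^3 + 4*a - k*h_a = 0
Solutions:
 h(a) = C1 - a^4/k + 2*a^2/k


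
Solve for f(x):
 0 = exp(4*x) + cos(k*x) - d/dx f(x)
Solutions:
 f(x) = C1 + exp(4*x)/4 + sin(k*x)/k


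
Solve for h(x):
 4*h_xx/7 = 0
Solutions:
 h(x) = C1 + C2*x


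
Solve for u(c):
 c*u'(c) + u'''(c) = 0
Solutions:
 u(c) = C1 + Integral(C2*airyai(-c) + C3*airybi(-c), c)


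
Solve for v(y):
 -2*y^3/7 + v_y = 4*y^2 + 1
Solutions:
 v(y) = C1 + y^4/14 + 4*y^3/3 + y


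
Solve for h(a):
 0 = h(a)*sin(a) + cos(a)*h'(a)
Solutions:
 h(a) = C1*cos(a)


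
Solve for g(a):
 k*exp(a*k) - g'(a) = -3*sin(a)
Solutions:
 g(a) = C1 + exp(a*k) - 3*cos(a)


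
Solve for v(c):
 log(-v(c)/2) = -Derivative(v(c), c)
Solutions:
 Integral(1/(log(-_y) - log(2)), (_y, v(c))) = C1 - c


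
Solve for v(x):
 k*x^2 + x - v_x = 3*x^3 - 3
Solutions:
 v(x) = C1 + k*x^3/3 - 3*x^4/4 + x^2/2 + 3*x


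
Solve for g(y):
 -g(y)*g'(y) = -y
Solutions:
 g(y) = -sqrt(C1 + y^2)
 g(y) = sqrt(C1 + y^2)


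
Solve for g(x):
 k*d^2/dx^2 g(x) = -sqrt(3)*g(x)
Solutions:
 g(x) = C1*exp(-3^(1/4)*x*sqrt(-1/k)) + C2*exp(3^(1/4)*x*sqrt(-1/k))


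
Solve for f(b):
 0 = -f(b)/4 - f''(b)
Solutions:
 f(b) = C1*sin(b/2) + C2*cos(b/2)


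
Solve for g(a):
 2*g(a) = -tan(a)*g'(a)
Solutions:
 g(a) = C1/sin(a)^2


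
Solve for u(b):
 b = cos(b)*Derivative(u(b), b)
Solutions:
 u(b) = C1 + Integral(b/cos(b), b)


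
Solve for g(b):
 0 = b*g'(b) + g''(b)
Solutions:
 g(b) = C1 + C2*erf(sqrt(2)*b/2)


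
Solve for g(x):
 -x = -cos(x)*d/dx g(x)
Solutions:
 g(x) = C1 + Integral(x/cos(x), x)


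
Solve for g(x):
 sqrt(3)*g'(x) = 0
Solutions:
 g(x) = C1


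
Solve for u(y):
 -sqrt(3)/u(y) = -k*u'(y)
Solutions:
 u(y) = -sqrt(C1 + 2*sqrt(3)*y/k)
 u(y) = sqrt(C1 + 2*sqrt(3)*y/k)


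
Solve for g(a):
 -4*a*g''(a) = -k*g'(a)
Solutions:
 g(a) = C1 + a^(re(k)/4 + 1)*(C2*sin(log(a)*Abs(im(k))/4) + C3*cos(log(a)*im(k)/4))


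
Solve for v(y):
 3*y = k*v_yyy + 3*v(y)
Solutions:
 v(y) = C1*exp(3^(1/3)*y*(-1/k)^(1/3)) + C2*exp(y*(-1/k)^(1/3)*(-3^(1/3) + 3^(5/6)*I)/2) + C3*exp(-y*(-1/k)^(1/3)*(3^(1/3) + 3^(5/6)*I)/2) + y


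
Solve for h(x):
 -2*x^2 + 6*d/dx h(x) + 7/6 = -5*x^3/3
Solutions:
 h(x) = C1 - 5*x^4/72 + x^3/9 - 7*x/36


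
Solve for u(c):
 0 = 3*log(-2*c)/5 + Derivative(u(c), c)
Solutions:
 u(c) = C1 - 3*c*log(-c)/5 + 3*c*(1 - log(2))/5


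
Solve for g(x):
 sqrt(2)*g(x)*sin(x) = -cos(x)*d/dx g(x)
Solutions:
 g(x) = C1*cos(x)^(sqrt(2))


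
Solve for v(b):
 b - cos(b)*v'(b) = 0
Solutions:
 v(b) = C1 + Integral(b/cos(b), b)


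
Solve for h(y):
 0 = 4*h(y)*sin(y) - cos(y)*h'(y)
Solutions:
 h(y) = C1/cos(y)^4


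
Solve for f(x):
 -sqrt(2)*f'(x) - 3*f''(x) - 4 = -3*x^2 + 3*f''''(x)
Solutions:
 f(x) = C1 + C2*exp(2^(1/6)*3^(1/3)*x*(-2*3^(1/3)/(3 + sqrt(15))^(1/3) + 2^(2/3)*(3 + sqrt(15))^(1/3))/12)*sin(6^(1/6)*x*(6/(3 + sqrt(15))^(1/3) + 6^(2/3)*(3 + sqrt(15))^(1/3))/12) + C3*exp(2^(1/6)*3^(1/3)*x*(-2*3^(1/3)/(3 + sqrt(15))^(1/3) + 2^(2/3)*(3 + sqrt(15))^(1/3))/12)*cos(6^(1/6)*x*(6/(3 + sqrt(15))^(1/3) + 6^(2/3)*(3 + sqrt(15))^(1/3))/12) + C4*exp(-2^(1/6)*3^(1/3)*x*(-2*3^(1/3)/(3 + sqrt(15))^(1/3) + 2^(2/3)*(3 + sqrt(15))^(1/3))/6) + sqrt(2)*x^3/2 - 9*x^2/2 + 23*sqrt(2)*x/2


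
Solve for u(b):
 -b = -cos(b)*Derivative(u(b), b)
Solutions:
 u(b) = C1 + Integral(b/cos(b), b)


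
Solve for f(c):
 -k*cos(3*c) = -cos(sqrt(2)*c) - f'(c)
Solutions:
 f(c) = C1 + k*sin(3*c)/3 - sqrt(2)*sin(sqrt(2)*c)/2


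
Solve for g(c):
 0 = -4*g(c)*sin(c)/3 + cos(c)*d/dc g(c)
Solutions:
 g(c) = C1/cos(c)^(4/3)


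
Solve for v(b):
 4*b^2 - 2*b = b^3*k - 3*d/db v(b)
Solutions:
 v(b) = C1 + b^4*k/12 - 4*b^3/9 + b^2/3


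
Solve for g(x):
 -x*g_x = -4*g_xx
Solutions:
 g(x) = C1 + C2*erfi(sqrt(2)*x/4)


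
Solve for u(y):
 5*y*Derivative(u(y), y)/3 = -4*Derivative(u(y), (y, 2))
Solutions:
 u(y) = C1 + C2*erf(sqrt(30)*y/12)


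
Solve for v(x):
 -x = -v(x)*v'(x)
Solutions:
 v(x) = -sqrt(C1 + x^2)
 v(x) = sqrt(C1 + x^2)


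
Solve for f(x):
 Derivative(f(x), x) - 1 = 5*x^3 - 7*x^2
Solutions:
 f(x) = C1 + 5*x^4/4 - 7*x^3/3 + x


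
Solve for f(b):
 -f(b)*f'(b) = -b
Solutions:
 f(b) = -sqrt(C1 + b^2)
 f(b) = sqrt(C1 + b^2)


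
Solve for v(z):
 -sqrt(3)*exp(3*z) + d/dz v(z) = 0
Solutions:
 v(z) = C1 + sqrt(3)*exp(3*z)/3


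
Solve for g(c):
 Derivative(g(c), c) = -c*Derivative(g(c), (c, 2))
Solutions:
 g(c) = C1 + C2*log(c)


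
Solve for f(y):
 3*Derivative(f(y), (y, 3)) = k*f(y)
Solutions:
 f(y) = C1*exp(3^(2/3)*k^(1/3)*y/3) + C2*exp(k^(1/3)*y*(-3^(2/3) + 3*3^(1/6)*I)/6) + C3*exp(-k^(1/3)*y*(3^(2/3) + 3*3^(1/6)*I)/6)


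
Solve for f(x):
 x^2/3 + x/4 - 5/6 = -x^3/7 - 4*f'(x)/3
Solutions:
 f(x) = C1 - 3*x^4/112 - x^3/12 - 3*x^2/32 + 5*x/8


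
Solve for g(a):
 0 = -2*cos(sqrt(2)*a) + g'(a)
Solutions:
 g(a) = C1 + sqrt(2)*sin(sqrt(2)*a)


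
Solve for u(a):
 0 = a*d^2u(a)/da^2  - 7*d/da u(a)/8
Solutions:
 u(a) = C1 + C2*a^(15/8)


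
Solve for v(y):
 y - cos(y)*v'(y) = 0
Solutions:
 v(y) = C1 + Integral(y/cos(y), y)


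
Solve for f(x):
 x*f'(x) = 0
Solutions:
 f(x) = C1


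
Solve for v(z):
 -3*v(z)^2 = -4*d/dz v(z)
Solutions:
 v(z) = -4/(C1 + 3*z)


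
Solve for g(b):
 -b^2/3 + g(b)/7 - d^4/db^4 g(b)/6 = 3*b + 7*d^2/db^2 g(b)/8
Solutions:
 g(b) = C1*exp(-sqrt(14)*b*sqrt(-147 + sqrt(24297))/28) + C2*exp(sqrt(14)*b*sqrt(-147 + sqrt(24297))/28) + C3*sin(sqrt(14)*b*sqrt(147 + sqrt(24297))/28) + C4*cos(sqrt(14)*b*sqrt(147 + sqrt(24297))/28) + 7*b^2/3 + 21*b + 343/12


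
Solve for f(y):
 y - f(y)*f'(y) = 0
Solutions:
 f(y) = -sqrt(C1 + y^2)
 f(y) = sqrt(C1 + y^2)


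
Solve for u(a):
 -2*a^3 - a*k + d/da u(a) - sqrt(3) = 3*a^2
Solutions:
 u(a) = C1 + a^4/2 + a^3 + a^2*k/2 + sqrt(3)*a


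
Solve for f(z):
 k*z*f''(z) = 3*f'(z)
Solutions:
 f(z) = C1 + z^(((re(k) + 3)*re(k) + im(k)^2)/(re(k)^2 + im(k)^2))*(C2*sin(3*log(z)*Abs(im(k))/(re(k)^2 + im(k)^2)) + C3*cos(3*log(z)*im(k)/(re(k)^2 + im(k)^2)))


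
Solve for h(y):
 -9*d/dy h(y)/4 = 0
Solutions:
 h(y) = C1


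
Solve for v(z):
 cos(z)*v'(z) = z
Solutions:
 v(z) = C1 + Integral(z/cos(z), z)


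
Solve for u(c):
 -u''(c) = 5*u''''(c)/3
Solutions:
 u(c) = C1 + C2*c + C3*sin(sqrt(15)*c/5) + C4*cos(sqrt(15)*c/5)


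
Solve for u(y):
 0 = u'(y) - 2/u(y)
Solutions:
 u(y) = -sqrt(C1 + 4*y)
 u(y) = sqrt(C1 + 4*y)


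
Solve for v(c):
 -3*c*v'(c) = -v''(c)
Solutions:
 v(c) = C1 + C2*erfi(sqrt(6)*c/2)


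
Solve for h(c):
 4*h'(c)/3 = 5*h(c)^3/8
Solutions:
 h(c) = -4*sqrt(-1/(C1 + 15*c))
 h(c) = 4*sqrt(-1/(C1 + 15*c))


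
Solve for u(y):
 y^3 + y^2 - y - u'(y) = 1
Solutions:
 u(y) = C1 + y^4/4 + y^3/3 - y^2/2 - y


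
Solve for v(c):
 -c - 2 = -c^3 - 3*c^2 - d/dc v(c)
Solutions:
 v(c) = C1 - c^4/4 - c^3 + c^2/2 + 2*c


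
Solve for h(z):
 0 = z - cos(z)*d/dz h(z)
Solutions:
 h(z) = C1 + Integral(z/cos(z), z)


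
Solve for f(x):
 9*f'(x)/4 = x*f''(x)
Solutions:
 f(x) = C1 + C2*x^(13/4)


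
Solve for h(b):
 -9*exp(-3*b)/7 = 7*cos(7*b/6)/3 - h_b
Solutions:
 h(b) = C1 + 2*sin(7*b/6) - 3*exp(-3*b)/7


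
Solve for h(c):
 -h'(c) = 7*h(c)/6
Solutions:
 h(c) = C1*exp(-7*c/6)


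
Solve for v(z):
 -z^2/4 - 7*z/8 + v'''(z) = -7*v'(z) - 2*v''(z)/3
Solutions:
 v(z) = C1 + z^3/84 + 139*z^2/2352 - 265*z/12348 + (C2*sin(sqrt(62)*z/3) + C3*cos(sqrt(62)*z/3))*exp(-z/3)


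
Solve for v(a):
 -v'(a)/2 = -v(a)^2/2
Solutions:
 v(a) = -1/(C1 + a)


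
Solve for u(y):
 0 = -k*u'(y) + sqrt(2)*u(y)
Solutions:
 u(y) = C1*exp(sqrt(2)*y/k)


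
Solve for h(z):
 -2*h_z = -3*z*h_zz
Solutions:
 h(z) = C1 + C2*z^(5/3)


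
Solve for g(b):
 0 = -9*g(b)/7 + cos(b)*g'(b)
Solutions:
 g(b) = C1*(sin(b) + 1)^(9/14)/(sin(b) - 1)^(9/14)


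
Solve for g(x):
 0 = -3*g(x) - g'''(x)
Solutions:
 g(x) = C3*exp(-3^(1/3)*x) + (C1*sin(3^(5/6)*x/2) + C2*cos(3^(5/6)*x/2))*exp(3^(1/3)*x/2)


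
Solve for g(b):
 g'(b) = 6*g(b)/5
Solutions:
 g(b) = C1*exp(6*b/5)


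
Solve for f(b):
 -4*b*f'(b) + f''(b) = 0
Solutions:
 f(b) = C1 + C2*erfi(sqrt(2)*b)


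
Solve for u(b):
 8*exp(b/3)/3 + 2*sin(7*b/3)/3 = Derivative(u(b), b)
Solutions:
 u(b) = C1 + 8*exp(b/3) - 2*cos(7*b/3)/7


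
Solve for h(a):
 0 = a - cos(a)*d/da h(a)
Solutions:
 h(a) = C1 + Integral(a/cos(a), a)


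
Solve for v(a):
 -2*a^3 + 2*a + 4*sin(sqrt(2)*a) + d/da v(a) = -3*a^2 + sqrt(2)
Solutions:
 v(a) = C1 + a^4/2 - a^3 - a^2 + sqrt(2)*a + 2*sqrt(2)*cos(sqrt(2)*a)


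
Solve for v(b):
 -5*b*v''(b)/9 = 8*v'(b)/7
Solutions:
 v(b) = C1 + C2/b^(37/35)


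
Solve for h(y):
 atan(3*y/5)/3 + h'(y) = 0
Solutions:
 h(y) = C1 - y*atan(3*y/5)/3 + 5*log(9*y^2 + 25)/18


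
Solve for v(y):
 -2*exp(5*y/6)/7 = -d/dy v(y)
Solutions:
 v(y) = C1 + 12*exp(5*y/6)/35


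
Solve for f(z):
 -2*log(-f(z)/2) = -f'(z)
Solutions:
 -Integral(1/(log(-_y) - log(2)), (_y, f(z)))/2 = C1 - z


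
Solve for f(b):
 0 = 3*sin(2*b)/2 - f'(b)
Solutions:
 f(b) = C1 - 3*cos(2*b)/4


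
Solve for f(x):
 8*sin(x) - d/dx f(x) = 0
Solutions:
 f(x) = C1 - 8*cos(x)


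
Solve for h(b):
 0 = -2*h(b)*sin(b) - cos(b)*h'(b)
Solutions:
 h(b) = C1*cos(b)^2


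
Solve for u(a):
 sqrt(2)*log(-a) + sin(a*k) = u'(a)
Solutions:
 u(a) = C1 + sqrt(2)*a*(log(-a) - 1) + Piecewise((-cos(a*k)/k, Ne(k, 0)), (0, True))


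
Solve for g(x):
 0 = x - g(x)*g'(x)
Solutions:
 g(x) = -sqrt(C1 + x^2)
 g(x) = sqrt(C1 + x^2)


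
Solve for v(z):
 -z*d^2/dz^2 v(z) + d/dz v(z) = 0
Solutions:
 v(z) = C1 + C2*z^2


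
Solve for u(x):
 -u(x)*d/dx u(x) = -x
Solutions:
 u(x) = -sqrt(C1 + x^2)
 u(x) = sqrt(C1 + x^2)


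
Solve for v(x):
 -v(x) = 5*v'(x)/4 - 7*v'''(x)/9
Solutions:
 v(x) = C1*exp(-21^(1/3)*x*(5*21^(1/3)/(sqrt(4431) + 84)^(1/3) + (sqrt(4431) + 84)^(1/3))/28)*sin(3^(1/6)*7^(1/3)*x*(-3^(2/3)*(sqrt(4431) + 84)^(1/3) + 15*7^(1/3)/(sqrt(4431) + 84)^(1/3))/28) + C2*exp(-21^(1/3)*x*(5*21^(1/3)/(sqrt(4431) + 84)^(1/3) + (sqrt(4431) + 84)^(1/3))/28)*cos(3^(1/6)*7^(1/3)*x*(-3^(2/3)*(sqrt(4431) + 84)^(1/3) + 15*7^(1/3)/(sqrt(4431) + 84)^(1/3))/28) + C3*exp(21^(1/3)*x*(5*21^(1/3)/(sqrt(4431) + 84)^(1/3) + (sqrt(4431) + 84)^(1/3))/14)


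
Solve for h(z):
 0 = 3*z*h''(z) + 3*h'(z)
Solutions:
 h(z) = C1 + C2*log(z)


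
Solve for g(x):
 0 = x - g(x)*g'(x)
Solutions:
 g(x) = -sqrt(C1 + x^2)
 g(x) = sqrt(C1 + x^2)


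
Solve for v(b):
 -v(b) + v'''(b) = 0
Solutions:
 v(b) = C3*exp(b) + (C1*sin(sqrt(3)*b/2) + C2*cos(sqrt(3)*b/2))*exp(-b/2)


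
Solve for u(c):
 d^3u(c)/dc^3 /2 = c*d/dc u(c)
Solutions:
 u(c) = C1 + Integral(C2*airyai(2^(1/3)*c) + C3*airybi(2^(1/3)*c), c)


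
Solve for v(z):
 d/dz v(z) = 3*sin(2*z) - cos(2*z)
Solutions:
 v(z) = C1 - sin(2*z)/2 - 3*cos(2*z)/2


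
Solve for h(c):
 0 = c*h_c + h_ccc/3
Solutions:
 h(c) = C1 + Integral(C2*airyai(-3^(1/3)*c) + C3*airybi(-3^(1/3)*c), c)


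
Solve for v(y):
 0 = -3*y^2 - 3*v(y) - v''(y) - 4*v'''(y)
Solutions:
 v(y) = C3*exp(-y) - y^2 + (C1*sin(sqrt(39)*y/8) + C2*cos(sqrt(39)*y/8))*exp(3*y/8) + 2/3


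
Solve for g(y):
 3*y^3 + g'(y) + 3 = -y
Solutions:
 g(y) = C1 - 3*y^4/4 - y^2/2 - 3*y


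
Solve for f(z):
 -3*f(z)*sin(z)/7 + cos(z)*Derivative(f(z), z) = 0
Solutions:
 f(z) = C1/cos(z)^(3/7)


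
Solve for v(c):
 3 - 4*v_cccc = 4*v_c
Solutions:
 v(c) = C1 + C4*exp(-c) + 3*c/4 + (C2*sin(sqrt(3)*c/2) + C3*cos(sqrt(3)*c/2))*exp(c/2)


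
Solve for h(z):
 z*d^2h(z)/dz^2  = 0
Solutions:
 h(z) = C1 + C2*z


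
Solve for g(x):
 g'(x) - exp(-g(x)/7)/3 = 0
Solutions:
 g(x) = 7*log(C1 + x/21)


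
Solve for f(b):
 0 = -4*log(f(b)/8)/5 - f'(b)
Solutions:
 -5*Integral(1/(-log(_y) + 3*log(2)), (_y, f(b)))/4 = C1 - b


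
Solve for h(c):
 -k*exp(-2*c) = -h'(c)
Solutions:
 h(c) = C1 - k*exp(-2*c)/2


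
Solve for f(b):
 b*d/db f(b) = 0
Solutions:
 f(b) = C1


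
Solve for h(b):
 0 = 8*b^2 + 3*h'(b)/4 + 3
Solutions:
 h(b) = C1 - 32*b^3/9 - 4*b


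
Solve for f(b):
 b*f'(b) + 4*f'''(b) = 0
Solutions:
 f(b) = C1 + Integral(C2*airyai(-2^(1/3)*b/2) + C3*airybi(-2^(1/3)*b/2), b)


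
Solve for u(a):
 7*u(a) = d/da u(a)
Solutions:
 u(a) = C1*exp(7*a)


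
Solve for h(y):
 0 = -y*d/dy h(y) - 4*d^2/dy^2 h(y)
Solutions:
 h(y) = C1 + C2*erf(sqrt(2)*y/4)


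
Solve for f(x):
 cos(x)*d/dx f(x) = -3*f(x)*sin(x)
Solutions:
 f(x) = C1*cos(x)^3


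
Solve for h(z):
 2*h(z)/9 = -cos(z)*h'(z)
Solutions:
 h(z) = C1*(sin(z) - 1)^(1/9)/(sin(z) + 1)^(1/9)


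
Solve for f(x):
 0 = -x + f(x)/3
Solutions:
 f(x) = 3*x


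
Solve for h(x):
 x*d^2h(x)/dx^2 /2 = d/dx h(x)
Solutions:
 h(x) = C1 + C2*x^3


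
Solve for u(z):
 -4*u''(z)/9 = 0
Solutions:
 u(z) = C1 + C2*z


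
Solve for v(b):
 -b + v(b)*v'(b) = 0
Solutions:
 v(b) = -sqrt(C1 + b^2)
 v(b) = sqrt(C1 + b^2)


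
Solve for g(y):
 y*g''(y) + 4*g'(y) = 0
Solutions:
 g(y) = C1 + C2/y^3


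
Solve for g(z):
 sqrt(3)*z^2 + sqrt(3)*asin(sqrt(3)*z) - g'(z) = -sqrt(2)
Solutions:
 g(z) = C1 + sqrt(3)*z^3/3 + sqrt(2)*z + sqrt(3)*(z*asin(sqrt(3)*z) + sqrt(3)*sqrt(1 - 3*z^2)/3)


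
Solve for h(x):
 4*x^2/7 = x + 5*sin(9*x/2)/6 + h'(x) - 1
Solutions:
 h(x) = C1 + 4*x^3/21 - x^2/2 + x + 5*cos(9*x/2)/27


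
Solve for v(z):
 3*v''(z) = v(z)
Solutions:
 v(z) = C1*exp(-sqrt(3)*z/3) + C2*exp(sqrt(3)*z/3)


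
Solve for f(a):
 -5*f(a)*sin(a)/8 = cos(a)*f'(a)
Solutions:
 f(a) = C1*cos(a)^(5/8)


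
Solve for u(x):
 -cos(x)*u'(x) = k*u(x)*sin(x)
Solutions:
 u(x) = C1*exp(k*log(cos(x)))


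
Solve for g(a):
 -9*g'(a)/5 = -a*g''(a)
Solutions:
 g(a) = C1 + C2*a^(14/5)


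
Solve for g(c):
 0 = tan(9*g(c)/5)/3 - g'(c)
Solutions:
 g(c) = -5*asin(C1*exp(3*c/5))/9 + 5*pi/9
 g(c) = 5*asin(C1*exp(3*c/5))/9


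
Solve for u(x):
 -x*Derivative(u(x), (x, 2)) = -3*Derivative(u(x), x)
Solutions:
 u(x) = C1 + C2*x^4


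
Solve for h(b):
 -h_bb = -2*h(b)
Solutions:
 h(b) = C1*exp(-sqrt(2)*b) + C2*exp(sqrt(2)*b)


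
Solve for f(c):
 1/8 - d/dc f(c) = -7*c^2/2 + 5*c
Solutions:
 f(c) = C1 + 7*c^3/6 - 5*c^2/2 + c/8


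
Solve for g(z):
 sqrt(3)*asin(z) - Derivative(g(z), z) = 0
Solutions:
 g(z) = C1 + sqrt(3)*(z*asin(z) + sqrt(1 - z^2))


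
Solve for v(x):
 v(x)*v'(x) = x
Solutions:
 v(x) = -sqrt(C1 + x^2)
 v(x) = sqrt(C1 + x^2)


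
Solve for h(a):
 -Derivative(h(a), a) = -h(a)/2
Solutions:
 h(a) = C1*exp(a/2)


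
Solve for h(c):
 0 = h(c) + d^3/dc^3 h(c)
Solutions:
 h(c) = C3*exp(-c) + (C1*sin(sqrt(3)*c/2) + C2*cos(sqrt(3)*c/2))*exp(c/2)


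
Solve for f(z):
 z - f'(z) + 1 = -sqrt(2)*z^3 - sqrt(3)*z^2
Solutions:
 f(z) = C1 + sqrt(2)*z^4/4 + sqrt(3)*z^3/3 + z^2/2 + z


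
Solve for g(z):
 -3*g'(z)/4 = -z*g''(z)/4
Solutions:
 g(z) = C1 + C2*z^4


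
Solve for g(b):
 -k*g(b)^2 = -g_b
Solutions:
 g(b) = -1/(C1 + b*k)


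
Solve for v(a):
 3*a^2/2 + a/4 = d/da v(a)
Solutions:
 v(a) = C1 + a^3/2 + a^2/8


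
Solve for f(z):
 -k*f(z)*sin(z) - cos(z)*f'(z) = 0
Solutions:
 f(z) = C1*exp(k*log(cos(z)))


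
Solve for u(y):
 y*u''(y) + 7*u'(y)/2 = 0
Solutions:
 u(y) = C1 + C2/y^(5/2)


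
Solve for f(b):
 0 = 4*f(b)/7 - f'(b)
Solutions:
 f(b) = C1*exp(4*b/7)


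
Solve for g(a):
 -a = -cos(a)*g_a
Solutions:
 g(a) = C1 + Integral(a/cos(a), a)


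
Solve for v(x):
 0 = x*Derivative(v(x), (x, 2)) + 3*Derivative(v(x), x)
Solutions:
 v(x) = C1 + C2/x^2


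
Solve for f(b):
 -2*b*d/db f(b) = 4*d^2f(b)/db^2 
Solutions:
 f(b) = C1 + C2*erf(b/2)


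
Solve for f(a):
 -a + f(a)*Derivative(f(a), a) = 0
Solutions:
 f(a) = -sqrt(C1 + a^2)
 f(a) = sqrt(C1 + a^2)


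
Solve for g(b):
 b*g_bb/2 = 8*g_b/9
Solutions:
 g(b) = C1 + C2*b^(25/9)


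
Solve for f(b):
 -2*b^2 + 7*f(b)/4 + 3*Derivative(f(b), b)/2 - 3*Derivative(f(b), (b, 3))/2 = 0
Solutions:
 f(b) = C1*exp(-6^(1/3)*b*(2*6^(1/3)/(sqrt(393) + 21)^(1/3) + (sqrt(393) + 21)^(1/3))/12)*sin(2^(1/3)*3^(1/6)*b*(-3^(2/3)*(sqrt(393) + 21)^(1/3) + 6*2^(1/3)/(sqrt(393) + 21)^(1/3))/12) + C2*exp(-6^(1/3)*b*(2*6^(1/3)/(sqrt(393) + 21)^(1/3) + (sqrt(393) + 21)^(1/3))/12)*cos(2^(1/3)*3^(1/6)*b*(-3^(2/3)*(sqrt(393) + 21)^(1/3) + 6*2^(1/3)/(sqrt(393) + 21)^(1/3))/12) + C3*exp(6^(1/3)*b*(2*6^(1/3)/(sqrt(393) + 21)^(1/3) + (sqrt(393) + 21)^(1/3))/6) + 8*b^2/7 - 96*b/49 + 576/343


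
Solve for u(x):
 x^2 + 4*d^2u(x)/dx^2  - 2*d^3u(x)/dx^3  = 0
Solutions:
 u(x) = C1 + C2*x + C3*exp(2*x) - x^4/48 - x^3/24 - x^2/16


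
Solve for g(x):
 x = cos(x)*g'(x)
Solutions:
 g(x) = C1 + Integral(x/cos(x), x)


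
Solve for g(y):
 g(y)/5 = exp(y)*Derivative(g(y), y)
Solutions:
 g(y) = C1*exp(-exp(-y)/5)


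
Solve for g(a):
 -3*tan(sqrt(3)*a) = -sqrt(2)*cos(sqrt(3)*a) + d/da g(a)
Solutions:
 g(a) = C1 + sqrt(3)*log(cos(sqrt(3)*a)) + sqrt(6)*sin(sqrt(3)*a)/3


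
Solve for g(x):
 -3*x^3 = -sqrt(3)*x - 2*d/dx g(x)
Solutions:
 g(x) = C1 + 3*x^4/8 - sqrt(3)*x^2/4


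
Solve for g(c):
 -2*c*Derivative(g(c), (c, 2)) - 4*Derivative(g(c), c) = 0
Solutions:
 g(c) = C1 + C2/c


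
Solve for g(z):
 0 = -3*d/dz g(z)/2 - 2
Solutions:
 g(z) = C1 - 4*z/3


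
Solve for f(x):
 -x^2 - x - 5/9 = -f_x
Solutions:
 f(x) = C1 + x^3/3 + x^2/2 + 5*x/9


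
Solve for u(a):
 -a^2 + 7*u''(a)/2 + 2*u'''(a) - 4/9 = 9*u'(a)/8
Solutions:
 u(a) = C1 + C2*exp(a*(-7 + sqrt(85))/8) + C3*exp(-a*(7 + sqrt(85))/8) - 8*a^3/27 - 224*a^2/81 - 15136*a/729


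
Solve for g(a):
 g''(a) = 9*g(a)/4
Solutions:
 g(a) = C1*exp(-3*a/2) + C2*exp(3*a/2)


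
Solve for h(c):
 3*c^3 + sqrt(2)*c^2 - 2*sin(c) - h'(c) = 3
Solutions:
 h(c) = C1 + 3*c^4/4 + sqrt(2)*c^3/3 - 3*c + 2*cos(c)


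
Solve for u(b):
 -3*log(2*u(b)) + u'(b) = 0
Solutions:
 -Integral(1/(log(_y) + log(2)), (_y, u(b)))/3 = C1 - b


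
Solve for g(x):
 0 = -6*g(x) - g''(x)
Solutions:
 g(x) = C1*sin(sqrt(6)*x) + C2*cos(sqrt(6)*x)


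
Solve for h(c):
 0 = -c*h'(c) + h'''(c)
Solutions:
 h(c) = C1 + Integral(C2*airyai(c) + C3*airybi(c), c)


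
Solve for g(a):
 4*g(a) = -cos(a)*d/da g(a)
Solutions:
 g(a) = C1*(sin(a)^2 - 2*sin(a) + 1)/(sin(a)^2 + 2*sin(a) + 1)


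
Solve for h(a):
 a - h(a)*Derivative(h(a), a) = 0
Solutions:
 h(a) = -sqrt(C1 + a^2)
 h(a) = sqrt(C1 + a^2)


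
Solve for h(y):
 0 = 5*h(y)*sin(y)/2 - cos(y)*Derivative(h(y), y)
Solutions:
 h(y) = C1/cos(y)^(5/2)


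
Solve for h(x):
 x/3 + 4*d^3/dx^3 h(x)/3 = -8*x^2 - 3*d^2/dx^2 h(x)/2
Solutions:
 h(x) = C1 + C2*x + C3*exp(-9*x/8) - 4*x^4/9 + 125*x^3/81 - 1000*x^2/243


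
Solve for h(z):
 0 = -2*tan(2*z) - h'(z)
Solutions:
 h(z) = C1 + log(cos(2*z))


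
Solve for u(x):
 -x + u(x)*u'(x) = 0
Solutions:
 u(x) = -sqrt(C1 + x^2)
 u(x) = sqrt(C1 + x^2)


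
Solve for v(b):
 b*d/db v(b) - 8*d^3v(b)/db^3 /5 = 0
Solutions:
 v(b) = C1 + Integral(C2*airyai(5^(1/3)*b/2) + C3*airybi(5^(1/3)*b/2), b)


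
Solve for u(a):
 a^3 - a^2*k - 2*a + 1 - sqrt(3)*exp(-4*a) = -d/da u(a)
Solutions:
 u(a) = C1 - a^4/4 + a^3*k/3 + a^2 - a - sqrt(3)*exp(-4*a)/4


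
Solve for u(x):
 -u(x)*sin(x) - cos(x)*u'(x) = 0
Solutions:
 u(x) = C1*cos(x)


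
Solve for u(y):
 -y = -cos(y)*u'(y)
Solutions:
 u(y) = C1 + Integral(y/cos(y), y)


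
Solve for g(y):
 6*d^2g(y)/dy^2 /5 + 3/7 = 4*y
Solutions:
 g(y) = C1 + C2*y + 5*y^3/9 - 5*y^2/28


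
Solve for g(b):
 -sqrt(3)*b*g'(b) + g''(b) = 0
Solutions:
 g(b) = C1 + C2*erfi(sqrt(2)*3^(1/4)*b/2)


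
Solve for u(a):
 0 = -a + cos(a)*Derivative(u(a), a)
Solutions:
 u(a) = C1 + Integral(a/cos(a), a)


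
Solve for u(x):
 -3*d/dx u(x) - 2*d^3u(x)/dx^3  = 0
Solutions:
 u(x) = C1 + C2*sin(sqrt(6)*x/2) + C3*cos(sqrt(6)*x/2)


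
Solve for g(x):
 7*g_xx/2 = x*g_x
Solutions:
 g(x) = C1 + C2*erfi(sqrt(7)*x/7)


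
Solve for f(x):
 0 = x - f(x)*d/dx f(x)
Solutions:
 f(x) = -sqrt(C1 + x^2)
 f(x) = sqrt(C1 + x^2)


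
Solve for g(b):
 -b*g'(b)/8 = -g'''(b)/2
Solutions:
 g(b) = C1 + Integral(C2*airyai(2^(1/3)*b/2) + C3*airybi(2^(1/3)*b/2), b)


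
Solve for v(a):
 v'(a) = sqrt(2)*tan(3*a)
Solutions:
 v(a) = C1 - sqrt(2)*log(cos(3*a))/3


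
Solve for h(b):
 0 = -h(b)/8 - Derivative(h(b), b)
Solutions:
 h(b) = C1*exp(-b/8)


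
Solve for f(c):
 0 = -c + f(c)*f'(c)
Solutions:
 f(c) = -sqrt(C1 + c^2)
 f(c) = sqrt(C1 + c^2)


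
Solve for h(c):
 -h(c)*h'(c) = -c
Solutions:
 h(c) = -sqrt(C1 + c^2)
 h(c) = sqrt(C1 + c^2)


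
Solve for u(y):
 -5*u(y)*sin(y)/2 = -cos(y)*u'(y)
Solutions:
 u(y) = C1/cos(y)^(5/2)


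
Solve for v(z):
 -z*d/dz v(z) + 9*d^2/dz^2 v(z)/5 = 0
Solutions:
 v(z) = C1 + C2*erfi(sqrt(10)*z/6)


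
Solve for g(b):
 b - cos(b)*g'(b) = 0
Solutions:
 g(b) = C1 + Integral(b/cos(b), b)


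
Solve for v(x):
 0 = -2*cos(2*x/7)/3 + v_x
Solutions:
 v(x) = C1 + 7*sin(2*x/7)/3


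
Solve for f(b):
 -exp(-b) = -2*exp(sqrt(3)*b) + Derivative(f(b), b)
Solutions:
 f(b) = C1 + 2*sqrt(3)*exp(sqrt(3)*b)/3 + exp(-b)


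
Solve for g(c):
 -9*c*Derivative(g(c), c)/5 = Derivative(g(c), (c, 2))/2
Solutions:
 g(c) = C1 + C2*erf(3*sqrt(5)*c/5)


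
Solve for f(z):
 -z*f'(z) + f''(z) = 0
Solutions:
 f(z) = C1 + C2*erfi(sqrt(2)*z/2)


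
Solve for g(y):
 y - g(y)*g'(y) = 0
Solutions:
 g(y) = -sqrt(C1 + y^2)
 g(y) = sqrt(C1 + y^2)


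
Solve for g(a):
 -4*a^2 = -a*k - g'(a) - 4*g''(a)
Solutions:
 g(a) = C1 + C2*exp(-a/4) + 4*a^3/3 - a^2*k/2 - 16*a^2 + 4*a*k + 128*a


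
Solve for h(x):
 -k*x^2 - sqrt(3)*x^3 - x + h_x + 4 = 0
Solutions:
 h(x) = C1 + k*x^3/3 + sqrt(3)*x^4/4 + x^2/2 - 4*x


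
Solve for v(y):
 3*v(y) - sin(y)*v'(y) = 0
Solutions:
 v(y) = C1*(cos(y) - 1)^(3/2)/(cos(y) + 1)^(3/2)


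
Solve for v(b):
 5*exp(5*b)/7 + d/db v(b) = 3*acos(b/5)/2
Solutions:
 v(b) = C1 + 3*b*acos(b/5)/2 - 3*sqrt(25 - b^2)/2 - exp(5*b)/7


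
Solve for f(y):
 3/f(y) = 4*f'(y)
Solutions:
 f(y) = -sqrt(C1 + 6*y)/2
 f(y) = sqrt(C1 + 6*y)/2


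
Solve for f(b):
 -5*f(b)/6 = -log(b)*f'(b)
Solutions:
 f(b) = C1*exp(5*li(b)/6)


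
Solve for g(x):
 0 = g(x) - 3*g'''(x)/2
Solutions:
 g(x) = C3*exp(2^(1/3)*3^(2/3)*x/3) + (C1*sin(2^(1/3)*3^(1/6)*x/2) + C2*cos(2^(1/3)*3^(1/6)*x/2))*exp(-2^(1/3)*3^(2/3)*x/6)


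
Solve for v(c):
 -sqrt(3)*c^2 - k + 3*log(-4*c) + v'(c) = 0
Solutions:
 v(c) = C1 + sqrt(3)*c^3/3 + c*(k - 6*log(2) + 3) - 3*c*log(-c)


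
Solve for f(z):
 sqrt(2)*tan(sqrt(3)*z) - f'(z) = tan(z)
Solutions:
 f(z) = C1 + log(cos(z)) - sqrt(6)*log(cos(sqrt(3)*z))/3


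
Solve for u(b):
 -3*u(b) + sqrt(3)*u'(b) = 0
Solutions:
 u(b) = C1*exp(sqrt(3)*b)


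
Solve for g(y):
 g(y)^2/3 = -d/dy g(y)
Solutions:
 g(y) = 3/(C1 + y)


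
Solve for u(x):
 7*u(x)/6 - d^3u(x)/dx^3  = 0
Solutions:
 u(x) = C3*exp(6^(2/3)*7^(1/3)*x/6) + (C1*sin(2^(2/3)*3^(1/6)*7^(1/3)*x/4) + C2*cos(2^(2/3)*3^(1/6)*7^(1/3)*x/4))*exp(-6^(2/3)*7^(1/3)*x/12)


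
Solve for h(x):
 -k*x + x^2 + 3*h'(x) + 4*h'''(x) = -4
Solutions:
 h(x) = C1 + C2*sin(sqrt(3)*x/2) + C3*cos(sqrt(3)*x/2) + k*x^2/6 - x^3/9 - 4*x/9
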